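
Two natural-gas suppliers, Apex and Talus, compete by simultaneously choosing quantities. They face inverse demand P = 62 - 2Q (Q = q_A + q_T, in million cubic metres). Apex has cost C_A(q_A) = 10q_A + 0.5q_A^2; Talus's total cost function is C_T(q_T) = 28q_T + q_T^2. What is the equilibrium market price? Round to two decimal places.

38.15

Apex's profit: π_A = (62 - 2Q)q_A - (10q_A + (1/2)q_A²). Setting ∂π_A/∂q_A = 0: 52 - 5q_A - 2(q_T) = 0.
Talus's first-order condition: 34 - 6q_T - 2(q_A) = 0.
So q_A = (52 - 2q_T)/5 and q_T = (34 - 2q_A)/6.
Solving the pair: q_A = 122/13, q_T = 33/13.
Total output Q = 155/13, so price P = 62 - 2·(155/13) = 496/13.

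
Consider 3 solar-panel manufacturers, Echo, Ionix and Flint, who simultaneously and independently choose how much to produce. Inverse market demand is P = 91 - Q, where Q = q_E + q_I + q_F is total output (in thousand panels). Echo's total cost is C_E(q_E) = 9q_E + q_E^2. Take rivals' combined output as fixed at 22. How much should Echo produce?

15

With rivals' combined output fixed at 22, Echo's profit is π_E = (91 - 22 - q_E)q_E - (9q_E + q_E²) = (69 - q_E)q_E - (9q_E + q_E²).
∂π_E/∂q_E = 60 - 4q_E = 0, so q_E = 15.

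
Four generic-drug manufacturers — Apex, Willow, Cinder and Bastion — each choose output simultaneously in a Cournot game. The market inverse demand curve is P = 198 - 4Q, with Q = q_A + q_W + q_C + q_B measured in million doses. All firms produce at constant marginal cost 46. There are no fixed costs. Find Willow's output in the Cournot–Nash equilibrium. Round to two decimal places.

7.60

A representative firm's profit is π_i = q_i(198 - 4Q) - 46q_i.
First-order condition (treating rivals' output as given): 152 - 8q_i - 4·Σ_{j≠i} q_j = 0.
By symmetry each firm produces the same amount; substituting Σ_{j≠i} q_j = 3q_i yields q_i = 152/20 = 38/5.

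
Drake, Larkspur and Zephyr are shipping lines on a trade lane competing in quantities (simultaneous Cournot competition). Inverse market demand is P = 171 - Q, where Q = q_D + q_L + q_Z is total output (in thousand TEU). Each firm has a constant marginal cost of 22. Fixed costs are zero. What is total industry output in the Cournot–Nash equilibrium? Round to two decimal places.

111.75

A representative firm's profit is π_i = q_i(171 - Q) - 22q_i.
First-order condition (treating rivals' output as given): 149 - 2q_i - Σ_{j≠i} q_j = 0.
With identical firms every q_j equals q_i, so Σ_{j≠i} q_j = 2q_i and 149 = 4q_i, giving q_i = 149/4.
Total output Q = 149/4 + 149/4 + 149/4 = 447/4.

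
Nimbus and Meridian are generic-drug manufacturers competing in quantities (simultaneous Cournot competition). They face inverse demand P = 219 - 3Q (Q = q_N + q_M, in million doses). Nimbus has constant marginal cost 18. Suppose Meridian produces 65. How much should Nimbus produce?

With the rival's output fixed at 65, Nimbus's profit is π_N = (219 - 3·65 - 3q_N)q_N - (18q_N) = (24 - 3q_N)q_N - (18q_N).
∂π_N/∂q_N = 6 - 6q_N = 0, so q_N = 1.

1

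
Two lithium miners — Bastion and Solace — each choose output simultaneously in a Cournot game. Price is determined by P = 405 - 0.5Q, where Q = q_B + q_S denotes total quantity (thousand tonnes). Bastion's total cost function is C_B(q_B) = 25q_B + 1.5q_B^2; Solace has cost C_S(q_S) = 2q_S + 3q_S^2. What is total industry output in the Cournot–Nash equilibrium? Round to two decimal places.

Bastion's profit: π_B = (405 - 0.5Q)q_B - (25q_B + (3/2)q_B²). Setting ∂π_B/∂q_B = 0: 380 - 4q_B - (1/2)(q_S) = 0.
Solace's profit: π_S = (405 - 0.5Q)q_S - (2q_S + 3q_S²). Setting ∂π_S/∂q_S = 0: 403 - 7q_S - (1/2)(q_B) = 0.
So q_B = (380 - (1/2)q_S)/4 and q_S = (403 - (1/2)q_B)/7.
Solving the pair: q_B = 88.5946, q_S = 1896/37.
Total output Q = 88.5946 + 1896/37 = 139.8378.

139.84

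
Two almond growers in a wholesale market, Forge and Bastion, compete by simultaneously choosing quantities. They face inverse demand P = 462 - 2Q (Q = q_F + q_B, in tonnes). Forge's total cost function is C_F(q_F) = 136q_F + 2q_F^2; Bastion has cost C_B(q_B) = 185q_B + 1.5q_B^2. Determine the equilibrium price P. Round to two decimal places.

335.38

Forge's profit: π_F = (462 - 2Q)q_F - (136q_F + 2q_F²). Setting ∂π_F/∂q_F = 0: 326 - 8q_F - 2(q_B) = 0.
Bastion's profit: π_B = (462 - 2Q)q_B - (185q_B + (3/2)q_B²). Setting ∂π_B/∂q_B = 0: 277 - 7q_B - 2(q_F) = 0.
Rearranging gives the reaction functions q_F = (326 - 2q_B)/8 and q_B = (277 - 2q_F)/7.
Solving the pair: q_F = 432/13, q_B = 391/13.
Total output Q = 823/13, so price P = 462 - 2·(823/13) = 335.3846.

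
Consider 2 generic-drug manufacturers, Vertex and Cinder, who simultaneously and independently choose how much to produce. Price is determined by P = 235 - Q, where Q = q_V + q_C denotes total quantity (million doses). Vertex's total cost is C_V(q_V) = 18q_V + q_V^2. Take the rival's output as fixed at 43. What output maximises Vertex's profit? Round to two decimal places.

With the rival's output fixed at 43, Vertex's profit is π_V = (235 - 43 - q_V)q_V - (18q_V + q_V²) = (192 - q_V)q_V - (18q_V + q_V²).
∂π_V/∂q_V = 174 - 4q_V = 0, so q_V = 87/2.

43.50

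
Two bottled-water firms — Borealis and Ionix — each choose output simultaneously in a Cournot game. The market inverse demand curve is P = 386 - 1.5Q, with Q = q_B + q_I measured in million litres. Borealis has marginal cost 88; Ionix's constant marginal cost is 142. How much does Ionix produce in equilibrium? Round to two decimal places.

42.22

Borealis's profit: π_B = (386 - 1.5Q)q_B - (88q_B). Setting ∂π_B/∂q_B = 0: 298 - 3q_B - (3/2)(q_I) = 0.
Ionix's profit: π_I = (386 - 1.5Q)q_I - (142q_I). Setting ∂π_I/∂q_I = 0: 244 - 3q_I - (3/2)(q_B) = 0.
Rearranging gives the reaction functions q_B = (298 - (3/2)q_I)/3 and q_I = (244 - (3/2)q_B)/3.
Solving the pair: q_B = 704/9, q_I = 380/9.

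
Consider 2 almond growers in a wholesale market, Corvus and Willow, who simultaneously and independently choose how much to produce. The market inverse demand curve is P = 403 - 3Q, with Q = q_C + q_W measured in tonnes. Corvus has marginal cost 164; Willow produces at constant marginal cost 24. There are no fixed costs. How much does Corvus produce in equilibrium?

Corvus's profit: π_C = (403 - 3Q)q_C - (164q_C). Setting ∂π_C/∂q_C = 0: 239 - 6q_C - 3(q_W) = 0.
Willow's profit: π_W = (403 - 3Q)q_W - (24q_W). Setting ∂π_W/∂q_W = 0: 379 - 6q_W - 3(q_C) = 0.
Best responses: q_C = (239 - 3q_W)/6, q_W = (379 - 3q_C)/6.
Solving the pair: q_C = 11, q_W = 173/3.

11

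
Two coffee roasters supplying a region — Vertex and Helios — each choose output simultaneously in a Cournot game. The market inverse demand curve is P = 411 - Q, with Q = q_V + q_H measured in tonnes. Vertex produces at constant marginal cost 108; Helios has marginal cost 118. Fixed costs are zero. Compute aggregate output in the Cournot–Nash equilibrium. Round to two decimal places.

Vertex's profit: π_V = (411 - Q)q_V - (108q_V). Setting ∂π_V/∂q_V = 0: 303 - 2q_V - (q_H) = 0.
Helios's first-order condition: 293 - 2q_H - (q_V) = 0.
Best responses: q_V = (303 - q_H)/2, q_H = (293 - q_V)/2.
Solving the pair: q_V = 313/3, q_H = 283/3.
Total output Q = 313/3 + 283/3 = 596/3.

198.67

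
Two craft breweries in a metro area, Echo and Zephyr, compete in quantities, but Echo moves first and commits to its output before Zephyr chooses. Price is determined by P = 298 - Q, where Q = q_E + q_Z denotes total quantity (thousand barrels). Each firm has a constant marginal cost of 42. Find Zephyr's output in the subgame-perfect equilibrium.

The follower Zephyr best-responds to any q_E: π_Z = (298 - Q)q_Z - 42q_Z.
Setting the follower's marginal profit to zero, 256 - q_E - 2q_Z = 0, i.e. q_Z = (256 - q_E)/2.
Echo substitutes q_Z(q_E) into its own profit: π_E = q_E(298 - q_E - (256 - q_E)/2) - 42q_E = (170 - (1/2)q_E)q_E - 42q_E.
Leader FOC: 128 - q_E = 0, so q_E = 128.
Then q_Z = (256 - 128)/2 = 64.

64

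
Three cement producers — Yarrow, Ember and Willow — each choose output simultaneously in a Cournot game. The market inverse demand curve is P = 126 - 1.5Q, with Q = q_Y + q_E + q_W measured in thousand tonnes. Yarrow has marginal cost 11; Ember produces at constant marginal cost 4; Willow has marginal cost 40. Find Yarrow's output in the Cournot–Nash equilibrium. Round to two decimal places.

22.83

Yarrow's profit: π_Y = (126 - 1.5Q)q_Y - (11q_Y). Setting ∂π_Y/∂q_Y = 0: 115 - 3q_Y - (3/2)(q_E + q_W) = 0.
Ember's profit: π_E = (126 - 1.5Q)q_E - (4q_E). Setting ∂π_E/∂q_E = 0: 122 - 3q_E - (3/2)(q_Y + q_W) = 0.
Willow's profit: π_W = (126 - 1.5Q)q_W - (40q_W). Setting ∂π_W/∂q_W = 0: 86 - 3q_W - (3/2)(q_Y + q_E) = 0.
Adding the 3 conditions: 323 − 3Q − 3Q = 0, i.e. Q = 323/6.
Back-substituting: q_Y = (115 − 323/4)/(3/2) = 137/6, q_E = (122 − 323/4)/(3/2) = 55/2, q_W = (86 − 323/4)/(3/2) = 7/2.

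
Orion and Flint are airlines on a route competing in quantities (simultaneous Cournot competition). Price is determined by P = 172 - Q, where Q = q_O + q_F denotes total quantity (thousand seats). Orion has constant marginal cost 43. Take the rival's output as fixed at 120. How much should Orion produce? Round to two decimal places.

With the rival's output fixed at 120, Orion's profit is π_O = (172 - 120 - q_O)q_O - (43q_O) = (52 - q_O)q_O - (43q_O).
∂π_O/∂q_O = 9 - 2q_O = 0, so q_O = 9/2.

4.50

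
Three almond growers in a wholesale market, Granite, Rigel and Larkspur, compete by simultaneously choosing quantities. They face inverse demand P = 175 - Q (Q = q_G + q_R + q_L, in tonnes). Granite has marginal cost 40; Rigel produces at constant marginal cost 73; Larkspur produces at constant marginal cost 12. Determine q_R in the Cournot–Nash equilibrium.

Granite's profit: π_G = (175 - Q)q_G - (40q_G). Setting ∂π_G/∂q_G = 0: 135 - 2q_G - (q_R + q_L) = 0.
Rigel's profit: π_R = (175 - Q)q_R - (73q_R). Setting ∂π_R/∂q_R = 0: 102 - 2q_R - (q_G + q_L) = 0.
Larkspur's first-order condition: 163 - 2q_L - (q_G + q_R) = 0.
Summing all 3 equations gives 400 − 4Q = 0, hence Q = 100.
Back-substituting: q_G = (135 − 100) = 35, q_R = (102 − 100) = 2, q_L = (163 − 100) = 63.

2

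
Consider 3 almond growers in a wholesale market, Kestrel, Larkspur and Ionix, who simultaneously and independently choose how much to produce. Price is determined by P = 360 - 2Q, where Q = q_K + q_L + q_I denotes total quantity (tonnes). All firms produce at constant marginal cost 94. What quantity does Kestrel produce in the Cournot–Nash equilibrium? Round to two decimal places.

A representative firm's profit is π_i = q_i(360 - 2Q) - 94q_i.
First-order condition (treating rivals' output as given): 266 - 4q_i - 2·Σ_{j≠i} q_j = 0.
With identical firms every q_j equals q_i, so Σ_{j≠i} q_j = 2q_i and 266 = 8q_i, giving q_i = 133/4.

33.25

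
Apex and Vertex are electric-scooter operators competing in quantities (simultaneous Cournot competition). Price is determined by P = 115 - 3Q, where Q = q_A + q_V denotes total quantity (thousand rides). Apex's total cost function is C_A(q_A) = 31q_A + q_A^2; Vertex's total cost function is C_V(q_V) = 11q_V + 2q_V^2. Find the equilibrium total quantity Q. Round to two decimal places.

15.61

Apex's profit: π_A = (115 - 3Q)q_A - (31q_A + q_A²). Setting ∂π_A/∂q_A = 0: 84 - 8q_A - 3(q_V) = 0.
Vertex's first-order condition: 104 - 10q_V - 3(q_A) = 0.
Rearranging gives the reaction functions q_A = (84 - 3q_V)/8 and q_V = (104 - 3q_A)/10.
Substituting one into the other gives q_A = 528/71 and q_V = 580/71.
Total output Q = 528/71 + 580/71 = 1108/71.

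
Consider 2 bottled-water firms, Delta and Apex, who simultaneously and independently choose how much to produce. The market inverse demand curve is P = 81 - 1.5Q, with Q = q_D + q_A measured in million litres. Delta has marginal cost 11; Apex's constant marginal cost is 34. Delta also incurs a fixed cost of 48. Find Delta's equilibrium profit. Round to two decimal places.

592.67

Delta's profit: π_D = (81 - 1.5Q)q_D - (11q_D). Setting ∂π_D/∂q_D = 0: 70 - 3q_D - (3/2)(q_A) = 0.
Apex's first-order condition: 47 - 3q_A - (3/2)(q_D) = 0.
So q_D = (70 - (3/2)q_A)/3 and q_A = (47 - (3/2)q_D)/3.
Substituting one into the other gives q_D = 62/3 and q_A = 16/3.
Price P = 81 - (3/2)·26 = 42.
Delta's profit: (42 - 11)·(62/3) - 48 = 1778/3.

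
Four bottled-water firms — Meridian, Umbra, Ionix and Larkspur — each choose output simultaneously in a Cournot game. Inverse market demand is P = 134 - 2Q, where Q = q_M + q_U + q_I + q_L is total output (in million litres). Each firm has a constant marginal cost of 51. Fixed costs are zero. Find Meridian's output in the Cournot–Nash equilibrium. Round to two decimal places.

8.30

Each firm earns π_i = (134 - 2Q)q_i - 51q_i.
Setting ∂π_i/∂q_i = 0 with rivals' quantities fixed: 83 - 4q_i - 2·Σ_{j≠i} q_j = 0.
With identical firms every q_j equals q_i, so Σ_{j≠i} q_j = 3q_i and 83 = 10q_i, giving q_i = 83/10.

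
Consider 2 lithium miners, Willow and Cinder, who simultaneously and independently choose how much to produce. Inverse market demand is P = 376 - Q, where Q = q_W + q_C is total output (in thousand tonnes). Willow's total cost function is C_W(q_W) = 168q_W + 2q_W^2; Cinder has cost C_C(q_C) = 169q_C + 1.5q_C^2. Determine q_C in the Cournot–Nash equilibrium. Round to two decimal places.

35.66

Willow's profit: π_W = (376 - Q)q_W - (168q_W + 2q_W²). Setting ∂π_W/∂q_W = 0: 208 - 6q_W - (q_C) = 0.
Cinder's first-order condition: 207 - 5q_C - (q_W) = 0.
So q_W = (208 - q_C)/6 and q_C = (207 - q_W)/5.
Solving the pair: q_W = 833/29, q_C = 1034/29.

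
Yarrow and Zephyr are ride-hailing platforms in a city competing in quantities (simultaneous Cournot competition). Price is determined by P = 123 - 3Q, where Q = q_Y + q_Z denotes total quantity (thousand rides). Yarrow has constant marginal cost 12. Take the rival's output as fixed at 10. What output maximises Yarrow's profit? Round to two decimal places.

13.50

With the rival's output fixed at 10, Yarrow's profit is π_Y = (123 - 3·10 - 3q_Y)q_Y - (12q_Y) = (93 - 3q_Y)q_Y - (12q_Y).
∂π_Y/∂q_Y = 81 - 6q_Y = 0, so q_Y = 27/2.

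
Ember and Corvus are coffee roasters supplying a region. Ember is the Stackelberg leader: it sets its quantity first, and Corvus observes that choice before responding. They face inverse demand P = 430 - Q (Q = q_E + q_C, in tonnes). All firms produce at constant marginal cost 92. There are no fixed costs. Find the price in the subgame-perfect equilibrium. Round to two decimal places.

Solve by backward induction. Given q_E, the follower Corvus maximises π_C = (430 - q_E - q_C)q_C - 92q_C.
∂π_C/∂q_C = 338 - q_E - 2q_C = 0 gives the reaction function q_C = (338 - q_E)/2.
Ember substitutes q_C(q_E) into its own profit: π_E = q_E(430 - q_E - (338 - q_E)/2) - 92q_E = (261 - (1/2)q_E)q_E - 92q_E.
Leader FOC: 169 - q_E = 0, so q_E = 169.
Then q_C = (338 - 169)/2 = 169/2.
Total output Q = 507/2, so price P = 430 - 507/2 = 353/2.

176.50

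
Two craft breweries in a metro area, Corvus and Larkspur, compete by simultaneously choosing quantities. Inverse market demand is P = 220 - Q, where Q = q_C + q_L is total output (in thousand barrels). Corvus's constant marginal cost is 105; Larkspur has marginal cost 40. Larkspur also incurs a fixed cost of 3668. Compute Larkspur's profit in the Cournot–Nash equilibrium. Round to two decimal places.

Corvus's profit: π_C = (220 - Q)q_C - (105q_C). Setting ∂π_C/∂q_C = 0: 115 - 2q_C - (q_L) = 0.
Larkspur's first-order condition: 180 - 2q_L - (q_C) = 0.
Rearranging gives the reaction functions q_C = (115 - q_L)/2 and q_L = (180 - q_C)/2.
Substituting one into the other gives q_C = 50/3 and q_L = 245/3.
Price P = 220 - 295/3 = 365/3.
Larkspur's profit: (365/3 - 40)·(245/3) - 3668 = 3001.4444.

3001.44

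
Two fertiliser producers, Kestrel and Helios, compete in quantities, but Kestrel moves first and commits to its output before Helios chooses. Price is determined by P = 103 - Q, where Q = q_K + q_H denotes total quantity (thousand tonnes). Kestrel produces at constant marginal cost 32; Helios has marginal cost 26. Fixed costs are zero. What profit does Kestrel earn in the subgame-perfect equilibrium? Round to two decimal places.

528.13

The follower Helios best-responds to any q_K: π_H = (103 - Q)q_H - 26q_H.
∂π_H/∂q_H = 77 - q_K - 2q_H = 0 gives the reaction function q_H = (77 - q_K)/2.
Kestrel substitutes q_H(q_K) into its own profit: π_K = q_K(103 - q_K - (77 - q_K)/2) - 32q_K = (129/2 - (1/2)q_K)q_K - 32q_K.
Maximising: ∂π_K/∂q_K = 65/2 - q_K = 0, giving q_K = 65/2.
Then q_H = (77 - 65/2)/2 = 89/4.
Price P = 103 - 219/4 = 193/4.
Kestrel's profit: (193/4 - 32)·(65/2) = 528.1250.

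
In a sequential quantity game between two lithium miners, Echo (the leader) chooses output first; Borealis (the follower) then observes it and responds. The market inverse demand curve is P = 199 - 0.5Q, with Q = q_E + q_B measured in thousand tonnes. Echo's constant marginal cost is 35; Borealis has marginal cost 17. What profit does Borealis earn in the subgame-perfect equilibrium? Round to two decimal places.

5940.50

Solve by backward induction. Given q_E, the follower Borealis maximises π_B = (199 - (1/2)q_E - (1/2)q_B)q_B - 17q_B.
Follower FOC: 182 - (1/2)q_E - q_B = 0, so q_B(q_E) = (182 - (1/2)q_E).
The leader anticipates this reaction. Substituting into P = 199 - 0.5Q gives P = 108 - (1/4)q_E, so π_E = (108 - (1/4)q_E)q_E - 35q_E.
Maximising: ∂π_E/∂q_E = 73 - (1/2)q_E = 0, giving q_E = 146.
Then q_B = (182 - (1/2)·146) = 109.
Price P = 199 - (1/2)·255 = 143/2.
Borealis's profit: (143/2 - 17)·109 = 5940.5000.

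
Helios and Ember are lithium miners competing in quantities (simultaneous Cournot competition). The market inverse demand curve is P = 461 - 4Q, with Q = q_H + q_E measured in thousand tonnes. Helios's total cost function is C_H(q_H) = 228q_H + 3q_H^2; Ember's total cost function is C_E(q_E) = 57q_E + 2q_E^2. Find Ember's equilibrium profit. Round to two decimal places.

Helios's profit: π_H = (461 - 4Q)q_H - (228q_H + 3q_H²). Setting ∂π_H/∂q_H = 0: 233 - 14q_H - 4(q_E) = 0.
Ember's first-order condition: 404 - 12q_E - 4(q_H) = 0.
Rearranging gives the reaction functions q_H = (233 - 4q_E)/14 and q_E = (404 - 4q_H)/12.
Substituting one into the other gives q_H = 295/38 and q_E = 1181/38.
Price P = 461 - 4·(738/19) = 305.6316.
Ember's profit: 305.6316·(1181/38) - 57·(1181/38) - 2(1181/38)² = 5795.4058.

5795.41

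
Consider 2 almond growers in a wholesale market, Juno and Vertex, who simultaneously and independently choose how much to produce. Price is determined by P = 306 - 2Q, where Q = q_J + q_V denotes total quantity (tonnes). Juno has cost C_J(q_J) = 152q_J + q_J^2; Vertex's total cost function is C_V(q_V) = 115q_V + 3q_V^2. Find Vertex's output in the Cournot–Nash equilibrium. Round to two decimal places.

Juno's profit: π_J = (306 - 2Q)q_J - (152q_J + q_J²). Setting ∂π_J/∂q_J = 0: 154 - 6q_J - 2(q_V) = 0.
Vertex's profit: π_V = (306 - 2Q)q_V - (115q_V + 3q_V²). Setting ∂π_V/∂q_V = 0: 191 - 10q_V - 2(q_J) = 0.
So q_J = (154 - 2q_V)/6 and q_V = (191 - 2q_J)/10.
Substituting one into the other gives q_J = 579/28 and q_V = 419/28.

14.96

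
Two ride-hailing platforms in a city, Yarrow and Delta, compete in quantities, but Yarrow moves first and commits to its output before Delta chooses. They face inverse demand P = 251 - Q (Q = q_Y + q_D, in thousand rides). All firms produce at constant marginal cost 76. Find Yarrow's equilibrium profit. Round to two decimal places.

Solve by backward induction. Given q_Y, the follower Delta maximises π_D = (251 - q_Y - q_D)q_D - 76q_D.
∂π_D/∂q_D = 175 - q_Y - 2q_D = 0 gives the reaction function q_D = (175 - q_Y)/2.
The leader anticipates this reaction. Substituting into P = 251 - Q gives P = 327/2 - (1/2)q_Y, so π_Y = (327/2 - (1/2)q_Y)q_Y - 76q_Y.
The leader's first-order condition 175/2 - q_Y = 0 yields q_Y = 175/2.
Then q_D = (175 - 175/2)/2 = 175/4.
Price P = 251 - 525/4 = 479/4.
Yarrow's profit: (479/4 - 76)·(175/2) = 3828.1250.

3828.13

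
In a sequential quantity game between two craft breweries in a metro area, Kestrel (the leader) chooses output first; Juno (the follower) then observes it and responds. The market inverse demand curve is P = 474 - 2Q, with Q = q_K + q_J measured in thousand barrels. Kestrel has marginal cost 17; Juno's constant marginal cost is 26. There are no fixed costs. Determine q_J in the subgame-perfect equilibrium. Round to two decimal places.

53.75

Solve by backward induction. Given q_K, the follower Juno maximises π_J = (474 - 2q_K - 2q_J)q_J - 26q_J.
∂π_J/∂q_J = 448 - 2q_K - 4q_J = 0 gives the reaction function q_J = (448 - 2q_K)/4.
The leader anticipates this reaction. Substituting into P = 474 - 2Q gives P = 250 - q_K, so π_K = (250 - q_K)q_K - 17q_K.
Leader FOC: 233 - 2q_K = 0, so q_K = 233/2.
Then q_J = (448 - 2·(233/2))/4 = 215/4.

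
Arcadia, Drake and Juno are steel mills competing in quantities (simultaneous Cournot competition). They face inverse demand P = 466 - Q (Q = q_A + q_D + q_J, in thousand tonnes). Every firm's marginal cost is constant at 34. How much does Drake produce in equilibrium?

Each firm earns π_i = (466 - Q)q_i - 34q_i.
Setting ∂π_i/∂q_i = 0 with rivals' quantities fixed: 432 - 2q_i - Σ_{j≠i} q_j = 0.
By symmetry each firm produces the same amount; substituting Σ_{j≠i} q_j = 2q_i yields q_i = 432/4 = 108.

108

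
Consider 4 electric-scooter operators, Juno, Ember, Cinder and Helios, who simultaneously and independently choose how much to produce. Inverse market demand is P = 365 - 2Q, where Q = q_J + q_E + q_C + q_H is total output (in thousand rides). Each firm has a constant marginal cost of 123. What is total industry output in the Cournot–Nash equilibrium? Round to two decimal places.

Each firm earns π_i = (365 - 2Q)q_i - 123q_i.
First-order condition (treating rivals' output as given): 242 - 4q_i - 2·Σ_{j≠i} q_j = 0.
By symmetry each firm produces the same amount; substituting Σ_{j≠i} q_j = 3q_i yields q_i = 242/10 = 121/5.
Total output Q = 121/5 + 121/5 + 121/5 + 121/5 = 484/5.

96.80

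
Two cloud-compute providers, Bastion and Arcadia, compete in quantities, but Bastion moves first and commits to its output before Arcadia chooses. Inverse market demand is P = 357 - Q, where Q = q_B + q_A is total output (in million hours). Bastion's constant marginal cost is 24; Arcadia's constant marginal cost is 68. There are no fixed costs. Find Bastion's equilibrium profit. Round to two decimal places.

17766.13

The follower Arcadia best-responds to any q_B: π_A = (357 - Q)q_A - 68q_A.
Follower FOC: 289 - q_B - 2q_A = 0, so q_A(q_B) = (289 - q_B)/2.
Bastion substitutes q_A(q_B) into its own profit: π_B = q_B(357 - q_B - (289 - q_B)/2) - 24q_B = (425/2 - (1/2)q_B)q_B - 24q_B.
The leader's first-order condition 377/2 - q_B = 0 yields q_B = 377/2.
Then q_A = (289 - 377/2)/2 = 201/4.
Price P = 357 - 955/4 = 473/4.
Bastion's profit: (473/4 - 24)·(377/2) = 17766.1250.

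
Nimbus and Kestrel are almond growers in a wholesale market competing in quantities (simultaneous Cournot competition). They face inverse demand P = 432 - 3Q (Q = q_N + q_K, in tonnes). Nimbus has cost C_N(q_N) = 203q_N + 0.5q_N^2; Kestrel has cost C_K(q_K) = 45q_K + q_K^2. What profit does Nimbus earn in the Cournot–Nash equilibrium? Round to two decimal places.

Nimbus's profit: π_N = (432 - 3Q)q_N - (203q_N + (1/2)q_N²). Setting ∂π_N/∂q_N = 0: 229 - 7q_N - 3(q_K) = 0.
Kestrel's first-order condition: 387 - 8q_K - 3(q_N) = 0.
Rearranging gives the reaction functions q_N = (229 - 3q_K)/7 and q_K = (387 - 3q_N)/8.
Substituting one into the other gives q_N = 671/47 and q_K = 43.0213.
Price P = 432 - 3·57.2979 = 260.1064.
Nimbus's profit: 260.1064·(671/47) - 203·(671/47) - (1/2)(671/47)² = 713.3742.

713.37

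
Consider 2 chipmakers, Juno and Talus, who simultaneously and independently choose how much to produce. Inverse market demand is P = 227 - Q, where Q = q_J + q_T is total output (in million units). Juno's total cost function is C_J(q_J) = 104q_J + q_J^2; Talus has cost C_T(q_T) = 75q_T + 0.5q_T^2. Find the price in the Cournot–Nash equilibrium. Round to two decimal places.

163.18

Juno's profit: π_J = (227 - Q)q_J - (104q_J + q_J²). Setting ∂π_J/∂q_J = 0: 123 - 4q_J - (q_T) = 0.
Talus's first-order condition: 152 - 3q_T - (q_J) = 0.
Best responses: q_J = (123 - q_T)/4, q_T = (152 - q_J)/3.
Solving the pair: q_J = 217/11, q_T = 485/11.
Total output Q = 702/11, so price P = 227 - 702/11 = 1795/11.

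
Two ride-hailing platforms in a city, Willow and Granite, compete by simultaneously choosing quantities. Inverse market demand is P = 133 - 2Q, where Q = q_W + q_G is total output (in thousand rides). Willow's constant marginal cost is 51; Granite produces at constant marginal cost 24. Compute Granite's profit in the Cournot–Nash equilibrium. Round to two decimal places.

1027.56

Willow's profit: π_W = (133 - 2Q)q_W - (51q_W). Setting ∂π_W/∂q_W = 0: 82 - 4q_W - 2(q_G) = 0.
Granite's profit: π_G = (133 - 2Q)q_G - (24q_G). Setting ∂π_G/∂q_G = 0: 109 - 4q_G - 2(q_W) = 0.
Rearranging gives the reaction functions q_W = (82 - 2q_G)/4 and q_G = (109 - 2q_W)/4.
Solving the pair: q_W = 55/6, q_G = 68/3.
Price P = 133 - 2·(191/6) = 208/3.
Granite's profit: (208/3 - 24)·(68/3) = 1027.5556.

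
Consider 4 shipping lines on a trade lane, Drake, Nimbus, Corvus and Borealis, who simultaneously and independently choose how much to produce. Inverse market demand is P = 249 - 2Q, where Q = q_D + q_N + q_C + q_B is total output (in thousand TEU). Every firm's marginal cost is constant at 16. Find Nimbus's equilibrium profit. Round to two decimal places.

1085.78

Each firm earns π_i = (249 - 2Q)q_i - 16q_i.
Setting ∂π_i/∂q_i = 0 with rivals' quantities fixed: 233 - 4q_i - 2·Σ_{j≠i} q_j = 0.
With identical firms every q_j equals q_i, so Σ_{j≠i} q_j = 3q_i and 233 = 10q_i, giving q_i = 233/10.
Price P = 249 - 2·(466/5) = 313/5.
Nimbus's profit: (313/5 - 16)·(233/10) = 1085.7800.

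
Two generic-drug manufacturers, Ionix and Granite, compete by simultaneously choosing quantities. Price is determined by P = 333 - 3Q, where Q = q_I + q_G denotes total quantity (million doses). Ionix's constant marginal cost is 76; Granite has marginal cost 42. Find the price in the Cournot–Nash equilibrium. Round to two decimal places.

Ionix's profit: π_I = (333 - 3Q)q_I - (76q_I). Setting ∂π_I/∂q_I = 0: 257 - 6q_I - 3(q_G) = 0.
Granite's profit: π_G = (333 - 3Q)q_G - (42q_G). Setting ∂π_G/∂q_G = 0: 291 - 6q_G - 3(q_I) = 0.
So q_I = (257 - 3q_G)/6 and q_G = (291 - 3q_I)/6.
Substituting one into the other gives q_I = 223/9 and q_G = 325/9.
Total output Q = 548/9, so price P = 333 - 3·(548/9) = 451/3.

150.33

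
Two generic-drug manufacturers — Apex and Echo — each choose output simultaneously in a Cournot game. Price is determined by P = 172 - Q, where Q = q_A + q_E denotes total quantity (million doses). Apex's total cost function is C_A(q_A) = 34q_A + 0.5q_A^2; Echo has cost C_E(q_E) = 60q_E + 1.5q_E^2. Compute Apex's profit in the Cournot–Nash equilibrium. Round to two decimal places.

Apex's profit: π_A = (172 - Q)q_A - (34q_A + (1/2)q_A²). Setting ∂π_A/∂q_A = 0: 138 - 3q_A - (q_E) = 0.
Echo's first-order condition: 112 - 5q_E - (q_A) = 0.
So q_A = (138 - q_E)/3 and q_E = (112 - q_A)/5.
Solving the pair: q_A = 289/7, q_E = 99/7.
Price P = 172 - 388/7 = 816/7.
Apex's profit: (816/7)·(289/7) - 34·(289/7) - (1/2)(289/7)² = 2556.7653.

2556.77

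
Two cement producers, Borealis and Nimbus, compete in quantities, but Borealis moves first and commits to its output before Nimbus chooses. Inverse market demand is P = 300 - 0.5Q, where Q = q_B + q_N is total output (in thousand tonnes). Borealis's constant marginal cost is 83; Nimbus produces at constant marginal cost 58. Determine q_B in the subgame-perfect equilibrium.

Solve by backward induction. Given q_B, the follower Nimbus maximises π_N = (300 - (1/2)q_B - (1/2)q_N)q_N - 58q_N.
Follower FOC: 242 - (1/2)q_B - q_N = 0, so q_N(q_B) = (242 - (1/2)q_B).
Borealis substitutes q_N(q_B) into its own profit: π_B = q_B(300 - (1/2)q_B - (242 - (1/2)q_B)/2) - 83q_B = (179 - (1/4)q_B)q_B - 83q_B.
Maximising: ∂π_B/∂q_B = 96 - (1/2)q_B = 0, giving q_B = 192.
Then q_N = (242 - (1/2)·192) = 146.

192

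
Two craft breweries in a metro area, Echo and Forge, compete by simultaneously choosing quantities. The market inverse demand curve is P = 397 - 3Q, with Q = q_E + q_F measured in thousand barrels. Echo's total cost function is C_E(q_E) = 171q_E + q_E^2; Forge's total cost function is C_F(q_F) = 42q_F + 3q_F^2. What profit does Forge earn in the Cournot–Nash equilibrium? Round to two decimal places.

Echo's profit: π_E = (397 - 3Q)q_E - (171q_E + q_E²). Setting ∂π_E/∂q_E = 0: 226 - 8q_E - 3(q_F) = 0.
Forge's first-order condition: 355 - 12q_F - 3(q_E) = 0.
Rearranging gives the reaction functions q_E = (226 - 3q_F)/8 and q_F = (355 - 3q_E)/12.
Solving the pair: q_E = 549/29, q_F = 24.8506.
Price P = 397 - 3·43.7816 = 265.6552.
Forge's profit: 265.6552·24.8506 - 42·24.8506 - 3·24.8506² = 3705.3064.

3705.31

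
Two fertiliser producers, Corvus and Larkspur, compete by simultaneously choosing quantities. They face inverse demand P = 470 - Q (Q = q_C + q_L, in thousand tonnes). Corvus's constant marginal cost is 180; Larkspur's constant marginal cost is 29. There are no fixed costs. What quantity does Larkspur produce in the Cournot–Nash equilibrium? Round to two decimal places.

Corvus's profit: π_C = (470 - Q)q_C - (180q_C). Setting ∂π_C/∂q_C = 0: 290 - 2q_C - (q_L) = 0.
Larkspur's first-order condition: 441 - 2q_L - (q_C) = 0.
Best responses: q_C = (290 - q_L)/2, q_L = (441 - q_C)/2.
Substituting one into the other gives q_C = 139/3 and q_L = 592/3.

197.33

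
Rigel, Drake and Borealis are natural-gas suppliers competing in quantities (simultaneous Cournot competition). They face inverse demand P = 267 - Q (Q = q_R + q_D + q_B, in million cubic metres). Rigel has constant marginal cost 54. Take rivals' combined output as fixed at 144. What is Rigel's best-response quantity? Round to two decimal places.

With rivals' combined output fixed at 144, Rigel's profit is π_R = (267 - 144 - q_R)q_R - (54q_R) = (123 - q_R)q_R - (54q_R).
∂π_R/∂q_R = 69 - 2q_R = 0, so q_R = 69/2.

34.50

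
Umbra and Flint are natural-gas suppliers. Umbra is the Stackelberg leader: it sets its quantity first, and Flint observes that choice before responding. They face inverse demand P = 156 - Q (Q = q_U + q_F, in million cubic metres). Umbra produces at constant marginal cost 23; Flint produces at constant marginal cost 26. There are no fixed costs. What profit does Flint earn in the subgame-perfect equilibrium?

961

The follower Flint best-responds to any q_U: π_F = (156 - Q)q_F - 26q_F.
∂π_F/∂q_F = 130 - q_U - 2q_F = 0 gives the reaction function q_F = (130 - q_U)/2.
Umbra substitutes q_F(q_U) into its own profit: π_U = q_U(156 - q_U - (130 - q_U)/2) - 23q_U = (91 - (1/2)q_U)q_U - 23q_U.
Maximising: ∂π_U/∂q_U = 68 - q_U = 0, giving q_U = 68.
Then q_F = (130 - 68)/2 = 31.
Price P = 156 - 99 = 57.
Flint's profit: (57 - 26)·31 = 961.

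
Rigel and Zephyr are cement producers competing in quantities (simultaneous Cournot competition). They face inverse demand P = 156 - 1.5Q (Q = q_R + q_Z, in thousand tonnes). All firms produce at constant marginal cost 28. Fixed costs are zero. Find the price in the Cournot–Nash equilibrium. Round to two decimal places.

70.67

A representative firm's profit is π_i = q_i(156 - 1.5Q) - 28q_i.
First-order condition (treating rivals' output as given): 128 - 3q_i - (3/2)q_j = 0.
With identical firms every q_j equals q_i, so q_j = q_i and 128 = (9/2)q_i, giving q_i = 256/9.
Total output Q = 512/9, so price P = 156 - (3/2)·(512/9) = 212/3.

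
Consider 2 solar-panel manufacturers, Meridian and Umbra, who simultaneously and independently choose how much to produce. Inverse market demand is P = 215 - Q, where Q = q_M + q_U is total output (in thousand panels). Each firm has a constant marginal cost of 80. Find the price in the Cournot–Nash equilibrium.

125

A representative firm's profit is π_i = q_i(215 - Q) - 80q_i.
Setting ∂π_i/∂q_i = 0 with rivals' quantities fixed: 135 - 2q_i - q_j = 0.
By symmetry each firm produces the same amount; substituting q_j = q_i yields q_i = 135/3 = 45.
Total output Q = 90, so price P = 215 - 90 = 125.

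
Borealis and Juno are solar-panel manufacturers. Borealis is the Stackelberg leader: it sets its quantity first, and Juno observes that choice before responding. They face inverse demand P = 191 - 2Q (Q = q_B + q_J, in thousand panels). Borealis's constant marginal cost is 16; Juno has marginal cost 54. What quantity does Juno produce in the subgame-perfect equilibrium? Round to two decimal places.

7.63

Solve by backward induction. Given q_B, the follower Juno maximises π_J = (191 - 2q_B - 2q_J)q_J - 54q_J.
∂π_J/∂q_J = 137 - 2q_B - 4q_J = 0 gives the reaction function q_J = (137 - 2q_B)/4.
Borealis substitutes q_J(q_B) into its own profit: π_B = q_B(191 - 2q_B - (137 - 2q_B)/2) - 16q_B = (245/2 - q_B)q_B - 16q_B.
Leader FOC: 213/2 - 2q_B = 0, so q_B = 213/4.
Then q_J = (137 - 2·(213/4))/4 = 61/8.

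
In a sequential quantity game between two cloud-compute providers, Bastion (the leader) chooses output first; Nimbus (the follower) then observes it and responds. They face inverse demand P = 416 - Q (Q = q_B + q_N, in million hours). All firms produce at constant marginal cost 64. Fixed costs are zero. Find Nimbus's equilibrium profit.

Solve by backward induction. Given q_B, the follower Nimbus maximises π_N = (416 - q_B - q_N)q_N - 64q_N.
∂π_N/∂q_N = 352 - q_B - 2q_N = 0 gives the reaction function q_N = (352 - q_B)/2.
The leader anticipates this reaction. Substituting into P = 416 - Q gives P = 240 - (1/2)q_B, so π_B = (240 - (1/2)q_B)q_B - 64q_B.
The leader's first-order condition 176 - q_B = 0 yields q_B = 176.
Then q_N = (352 - 176)/2 = 88.
Price P = 416 - 264 = 152.
Nimbus's profit: (152 - 64)·88 = 7744.

7744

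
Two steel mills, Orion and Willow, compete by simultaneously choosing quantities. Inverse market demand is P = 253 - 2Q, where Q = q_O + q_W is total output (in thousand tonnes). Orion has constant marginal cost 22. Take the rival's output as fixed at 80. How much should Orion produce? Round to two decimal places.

17.75

With the rival's output fixed at 80, Orion's profit is π_O = (253 - 2·80 - 2q_O)q_O - (22q_O) = (93 - 2q_O)q_O - (22q_O).
∂π_O/∂q_O = 71 - 4q_O = 0, so q_O = 71/4.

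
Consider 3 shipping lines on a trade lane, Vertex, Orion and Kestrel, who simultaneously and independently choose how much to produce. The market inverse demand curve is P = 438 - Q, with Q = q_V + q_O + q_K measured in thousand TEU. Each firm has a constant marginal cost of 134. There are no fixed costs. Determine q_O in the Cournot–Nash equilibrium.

76

Each firm earns π_i = (438 - Q)q_i - 134q_i.
Setting ∂π_i/∂q_i = 0 with rivals' quantities fixed: 304 - 2q_i - Σ_{j≠i} q_j = 0.
With identical firms every q_j equals q_i, so Σ_{j≠i} q_j = 2q_i and 304 = 4q_i, giving q_i = 76.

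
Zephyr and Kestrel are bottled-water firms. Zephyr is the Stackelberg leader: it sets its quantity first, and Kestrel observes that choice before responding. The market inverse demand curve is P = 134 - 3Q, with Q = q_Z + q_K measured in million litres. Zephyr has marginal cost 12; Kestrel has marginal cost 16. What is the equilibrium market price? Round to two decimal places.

43.50

The follower Kestrel best-responds to any q_Z: π_K = (134 - 3Q)q_K - 16q_K.
Follower FOC: 118 - 3q_Z - 6q_K = 0, so q_K(q_Z) = (118 - 3q_Z)/6.
The leader anticipates this reaction. Substituting into P = 134 - 3Q gives P = 75 - (3/2)q_Z, so π_Z = (75 - (3/2)q_Z)q_Z - 12q_Z.
Maximising: ∂π_Z/∂q_Z = 63 - 3q_Z = 0, giving q_Z = 21.
Then q_K = (118 - 3·21)/6 = 55/6.
Total output Q = 181/6, so price P = 134 - 3·(181/6) = 87/2.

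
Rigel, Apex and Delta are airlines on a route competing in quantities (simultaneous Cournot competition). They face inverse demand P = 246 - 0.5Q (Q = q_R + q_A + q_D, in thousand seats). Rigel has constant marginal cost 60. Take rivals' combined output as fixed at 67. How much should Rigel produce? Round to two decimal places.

With rivals' combined output fixed at 67, Rigel's profit is π_R = (246 - (1/2)·67 - (1/2)q_R)q_R - (60q_R) = (425/2 - (1/2)q_R)q_R - (60q_R).
∂π_R/∂q_R = 305/2 - q_R = 0, so q_R = 305/2.

152.50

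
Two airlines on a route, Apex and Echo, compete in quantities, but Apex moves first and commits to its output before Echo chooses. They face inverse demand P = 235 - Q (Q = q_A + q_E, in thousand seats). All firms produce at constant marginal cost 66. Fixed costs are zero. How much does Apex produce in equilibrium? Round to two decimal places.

The follower Echo best-responds to any q_A: π_E = (235 - Q)q_E - 66q_E.
Follower FOC: 169 - q_A - 2q_E = 0, so q_E(q_A) = (169 - q_A)/2.
Apex substitutes q_E(q_A) into its own profit: π_A = q_A(235 - q_A - (169 - q_A)/2) - 66q_A = (301/2 - (1/2)q_A)q_A - 66q_A.
The leader's first-order condition 169/2 - q_A = 0 yields q_A = 169/2.
Then q_E = (169 - 169/2)/2 = 169/4.

84.50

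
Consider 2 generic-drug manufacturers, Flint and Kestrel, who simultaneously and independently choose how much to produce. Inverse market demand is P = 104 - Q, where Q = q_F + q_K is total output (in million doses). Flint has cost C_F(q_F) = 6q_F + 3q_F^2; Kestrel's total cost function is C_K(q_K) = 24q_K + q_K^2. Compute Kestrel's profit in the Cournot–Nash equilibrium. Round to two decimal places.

Flint's profit: π_F = (104 - Q)q_F - (6q_F + 3q_F²). Setting ∂π_F/∂q_F = 0: 98 - 8q_F - (q_K) = 0.
Kestrel's first-order condition: 80 - 4q_K - (q_F) = 0.
Rearranging gives the reaction functions q_F = (98 - q_K)/8 and q_K = (80 - q_F)/4.
Substituting one into the other gives q_F = 312/31 and q_K = 542/31.
Price P = 104 - 854/31 = 76.4516.
Kestrel's profit: 76.4516·(542/31) - 24·(542/31) - (542/31)² = 611.3715.

611.37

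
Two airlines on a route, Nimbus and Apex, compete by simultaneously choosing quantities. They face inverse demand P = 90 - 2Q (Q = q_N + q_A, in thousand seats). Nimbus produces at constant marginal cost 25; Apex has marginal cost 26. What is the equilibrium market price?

47

Nimbus's profit: π_N = (90 - 2Q)q_N - (25q_N). Setting ∂π_N/∂q_N = 0: 65 - 4q_N - 2(q_A) = 0.
Apex's profit: π_A = (90 - 2Q)q_A - (26q_A). Setting ∂π_A/∂q_A = 0: 64 - 4q_A - 2(q_N) = 0.
Best responses: q_N = (65 - 2q_A)/4, q_A = (64 - 2q_N)/4.
Solving the pair: q_N = 11, q_A = 21/2.
Total output Q = 43/2, so price P = 90 - 2·(43/2) = 47.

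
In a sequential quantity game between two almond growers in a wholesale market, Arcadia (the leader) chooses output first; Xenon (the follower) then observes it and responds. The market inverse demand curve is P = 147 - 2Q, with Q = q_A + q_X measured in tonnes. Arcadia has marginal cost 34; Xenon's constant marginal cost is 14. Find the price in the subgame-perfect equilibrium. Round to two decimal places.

Solve by backward induction. Given q_A, the follower Xenon maximises π_X = (147 - 2q_A - 2q_X)q_X - 14q_X.
∂π_X/∂q_X = 133 - 2q_A - 4q_X = 0 gives the reaction function q_X = (133 - 2q_A)/4.
The leader anticipates this reaction. Substituting into P = 147 - 2Q gives P = 161/2 - q_A, so π_A = (161/2 - q_A)q_A - 34q_A.
The leader's first-order condition 93/2 - 2q_A = 0 yields q_A = 93/4.
Then q_X = (133 - 2·(93/4))/4 = 173/8.
Total output Q = 359/8, so price P = 147 - 2·(359/8) = 229/4.

57.25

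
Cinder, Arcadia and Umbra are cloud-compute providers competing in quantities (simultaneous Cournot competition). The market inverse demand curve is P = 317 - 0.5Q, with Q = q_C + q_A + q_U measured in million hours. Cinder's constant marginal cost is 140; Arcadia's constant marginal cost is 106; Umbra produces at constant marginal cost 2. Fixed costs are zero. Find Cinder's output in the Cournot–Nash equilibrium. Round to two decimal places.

Cinder's profit: π_C = (317 - 0.5Q)q_C - (140q_C). Setting ∂π_C/∂q_C = 0: 177 - q_C - (1/2)(q_A + q_U) = 0.
Arcadia's first-order condition: 211 - q_A - (1/2)(q_C + q_U) = 0.
Umbra's profit: π_U = (317 - 0.5Q)q_U - (2q_U). Setting ∂π_U/∂q_U = 0: 315 - q_U - (1/2)(q_C + q_A) = 0.
Summing all 3 equations gives 703 − 2Q = 0, hence Q = 703/2.
Back-substituting: q_C = (177 − 703/4)/(1/2) = 5/2, q_A = (211 − 703/4)/(1/2) = 141/2, q_U = (315 − 703/4)/(1/2) = 557/2.

2.50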